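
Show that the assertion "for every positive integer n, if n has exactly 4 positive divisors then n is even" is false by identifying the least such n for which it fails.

n = 15

A counterexample is any positive integer n such that n has exactly 4 positive divisors but n is odd; we check each in order.
The first 4 eligible values, up to n = 14, all satisfy the conclusion.
n = 15: divisors of 15: 1, 3, 5, 15; 15 is odd.
Hence n = 15 is a counterexample.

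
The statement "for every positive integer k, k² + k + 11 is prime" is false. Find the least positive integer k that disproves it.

Check each positive integer k in order until k² + k + 11 is not prime.
For k = 1, 2, 3, 4, 5, 6, 7, 8, 9 the conclusion holds.
k = 10: k² + k + 11 = 121 = 11 × 11, composite.

k = 10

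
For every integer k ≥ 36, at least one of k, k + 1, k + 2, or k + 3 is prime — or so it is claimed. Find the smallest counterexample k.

A counterexample is any integer k ≥ 36 such that k, k + 1, k + 2, k + 3 are all composite; we check each in order.
For k = 36, 37, 38, 39, …, 45, 46, 47 the conclusion holds.
k = 48: 48 = 2 × 24; 49 = 7 × 7; 50 = 2 × 25; 51 = 3 × 17 — all composite.

k = 48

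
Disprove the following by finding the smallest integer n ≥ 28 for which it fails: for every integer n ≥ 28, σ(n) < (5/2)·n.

The first 8 eligible values, up to n = 35, all satisfy the conclusion.
n = 36: σ(36) = 91; 91 ≥ 90.
Thus n = 36 disproves the claim, and no smaller n works.

n = 36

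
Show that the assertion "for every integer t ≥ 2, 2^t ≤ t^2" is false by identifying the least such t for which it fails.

t = 5

We need the least integer t ≥ 2 for which 2^t > t^2.
t = 2: 2^t = 4 and t^2 = 4, so 4 ≤ 4.
t = 3: 2^t = 8 and t^2 = 9, so 8 ≤ 9.
t = 4: 2^t = 16 and t^2 = 16, so 16 ≤ 16.
t = 5: 2^t = 32 and t^2 = 25, so 32 > 25.
So t = 5 is the smallest counterexample.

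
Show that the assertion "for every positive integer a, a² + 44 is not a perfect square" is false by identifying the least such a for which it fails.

a = 10

Check each positive integer a in order until a² + 44 is a perfect square.
The first 9 eligible values, up to a = 9, all satisfy the conclusion.
a = 10: 10² + 44 = 144 = 12², a perfect square.
Hence a = 10 is a counterexample.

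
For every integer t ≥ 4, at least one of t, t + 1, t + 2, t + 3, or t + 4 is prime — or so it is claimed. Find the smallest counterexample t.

t = 24

We need the least integer t ≥ 4 for which t, t + 1, t + 2, t + 3, t + 4 are all composite.
For t = 4, 5, 6, 7, …, 21, 22, 23 the conclusion holds.
t = 24: 24 = 2 × 12; 25 = 5 × 5; 26 = 2 × 13; 27 = 3 × 9; 28 = 2 × 14 — all composite.
Hence t = 24 is a counterexample.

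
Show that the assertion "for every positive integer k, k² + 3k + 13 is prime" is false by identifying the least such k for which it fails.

k = 1: k² + 3k + 13 = 17, prime.
k = 2: k² + 3k + 13 = 23, prime.
k = 3: k² + 3k + 13 = 31, prime.
k = 4: k² + 3k + 13 = 41, prime.
k = 5: k² + 3k + 13 = 53, prime.
k = 6: k² + 3k + 13 = 67, prime.
k = 7: k² + 3k + 13 = 83, prime.
k = 8: k² + 3k + 13 = 101, prime.
k = 9: k² + 3k + 13 = 121 = 11 × 11, composite.

k = 9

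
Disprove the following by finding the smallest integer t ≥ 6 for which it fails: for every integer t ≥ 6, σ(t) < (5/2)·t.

Check each integer t ≥ 6 in order until the claim fails.
For t = 6, 7, 8, 9, …, 21, 22, 23 the conclusion holds.
t = 24: σ(24) = 60; 60 ≥ 60.
Thus t = 24 disproves the claim, and no smaller t works.

t = 24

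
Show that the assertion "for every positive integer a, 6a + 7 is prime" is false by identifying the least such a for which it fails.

A counterexample is any positive integer a such that 6a + 7 is not prime; we check each in order.
a = 1: 6a + 7 = 13, prime.
a = 2: 6a + 7 = 19, prime.
a = 3: 6a + 7 = 25 = 5 × 5, composite.
Thus a = 3 disproves the claim, and no smaller a works.

a = 3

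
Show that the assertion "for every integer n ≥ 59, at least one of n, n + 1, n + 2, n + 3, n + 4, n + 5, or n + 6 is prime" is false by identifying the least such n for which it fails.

n = 90

For n = 59, 60, 61, 62, …, 87, 88, 89 the conclusion holds.
n = 90: 90 = 2 × 45; 91 = 7 × 13; 92 = 2 × 46; 93 = 3 × 31; 94 = 2 × 47; 95 = 5 × 19; 96 = 2 × 48 — all composite.
Thus n = 90 disproves the claim, and no smaller n works.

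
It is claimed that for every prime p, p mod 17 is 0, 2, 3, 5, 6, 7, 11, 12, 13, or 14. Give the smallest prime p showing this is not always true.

We need the least prime p for which the claim fails.
The first 13 eligible values, up to p = 41, all satisfy the conclusion.
p = 43: 43 mod 17 = 9 — not in {0, 2, 3, 5, 6, 7, 11, 12, 13, 14}.
Hence p = 43 is a counterexample.

p = 43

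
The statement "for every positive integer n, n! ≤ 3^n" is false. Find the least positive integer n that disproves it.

The first 6 eligible values, up to n = 6, all satisfy the conclusion.
n = 7: n! = 5040 and 3^n = 2187, so 5040 > 2187.

n = 7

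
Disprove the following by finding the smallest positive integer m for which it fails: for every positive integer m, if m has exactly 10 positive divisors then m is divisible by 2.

For m = 48, 80, 112, 162, 176, 208, 272, 304, 368 the conclusion holds.
m = 405: τ(405) = 10; 405 mod 2 = 1.

m = 405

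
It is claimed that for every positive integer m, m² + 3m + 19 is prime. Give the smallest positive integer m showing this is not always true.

m = 15

A counterexample is any positive integer m such that m² + 3m + 19 is not prime; we check each in order.
For m = 1, 2, 3, 4, …, 12, 13, 14 the conclusion holds.
m = 15: m² + 3m + 19 = 289 = 17 × 17, composite.
So m = 15 is the smallest counterexample.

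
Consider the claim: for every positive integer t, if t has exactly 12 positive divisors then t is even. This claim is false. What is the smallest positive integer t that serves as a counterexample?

t = 315

A counterexample is any positive integer t such that t has exactly 12 positive divisors but t is odd; we check each in order.
For t = 60, 72, 84, 90, …, 294, 306, 308 the conclusion holds.
t = 315: divisors of 315: 12 divisors; 315 is odd.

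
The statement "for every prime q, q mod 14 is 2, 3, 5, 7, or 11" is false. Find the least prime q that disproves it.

q = 13

The first 5 eligible values, up to q = 11, all satisfy the conclusion.
q = 13: 13 mod 14 = 13 — not in {2, 3, 5, 7, 11}.
Thus q = 13 disproves the claim, and no smaller q works.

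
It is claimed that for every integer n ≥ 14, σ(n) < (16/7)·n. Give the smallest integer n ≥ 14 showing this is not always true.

Check each integer n ≥ 14 in order until the claim fails.
The first 10 eligible values, up to n = 23, all satisfy the conclusion.
n = 24: σ(24) = 60; 60 ≥ 384/7.

n = 24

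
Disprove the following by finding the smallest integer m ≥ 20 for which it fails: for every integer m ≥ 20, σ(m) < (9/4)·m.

m = 24

For m = 20, 21, 22, 23 the conclusion holds.
m = 24: σ(24) = 60; 60 ≥ 54.
Hence m = 24 is a counterexample.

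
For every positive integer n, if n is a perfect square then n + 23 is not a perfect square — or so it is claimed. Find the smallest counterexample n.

n = 121

A counterexample is any positive integer n such that n is a perfect square but n + 23 is a perfect square; we check each in order.
For n = 1, 4, 9, 16, 25, 36, 49, 64, 81, 100 the conclusion holds.
n = 121: 121 = 11² and 121 + 23 = 144 = 12².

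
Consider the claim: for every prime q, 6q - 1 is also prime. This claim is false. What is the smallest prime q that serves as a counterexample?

Check each prime q in order until 6q - 1 is not prime.
The first 4 eligible values, up to q = 7, all satisfy the conclusion.
q = 11: 6q - 1 = 65 = 5 × 13, not prime.
So q = 11 is the smallest counterexample.

q = 11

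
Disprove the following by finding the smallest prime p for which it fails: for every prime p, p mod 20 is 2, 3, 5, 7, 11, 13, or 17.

p = 19

We need the least prime p for which the claim fails.
The first 7 eligible values, up to p = 17, all satisfy the conclusion.
p = 19: 19 mod 20 = 19 — not in {2, 3, 5, 7, 11, 13, 17}.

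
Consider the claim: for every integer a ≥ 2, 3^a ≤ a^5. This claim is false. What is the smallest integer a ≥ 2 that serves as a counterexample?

a = 11

We need the least integer a ≥ 2 for which 3^a > a^5.
For a = 2, 3, 4, 5, 6, 7, 8, 9, 10 the conclusion holds.
a = 11: 3^a = 177147 and a^5 = 161051, so 177147 > 161051.
Thus a = 11 disproves the claim, and no smaller a works.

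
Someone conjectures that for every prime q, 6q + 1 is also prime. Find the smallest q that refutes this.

q = 19

q = 2: 6q + 1 = 13, prime.
q = 3: 6q + 1 = 19, prime.
q = 5: 6q + 1 = 31, prime.
q = 7: 6q + 1 = 43, prime.
q = 11: 6q + 1 = 67, prime.
q = 13: 6q + 1 = 79, prime.
q = 17: 6q + 1 = 103, prime.
q = 19: 6q + 1 = 115 = 5 × 23, not prime.
So q = 19 is the smallest counterexample.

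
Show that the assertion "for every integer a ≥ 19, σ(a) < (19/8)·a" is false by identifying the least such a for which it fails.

a = 24

Check each integer a ≥ 19 in order until the claim fails.
For a = 19, 20, 21, 22, 23 the conclusion holds.
a = 24: σ(24) = 60; 60 ≥ 57.
Hence a = 24 is a counterexample.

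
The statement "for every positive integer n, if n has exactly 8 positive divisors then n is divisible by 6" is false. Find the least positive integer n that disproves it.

n = 40

We need the least positive integer n for which n has exactly 8 positive divisors but n is not divisible by 6.
For n = 24, 30 the conclusion holds.
n = 40: τ(40) = 8; 40 mod 6 = 4.
So n = 40 is the smallest counterexample.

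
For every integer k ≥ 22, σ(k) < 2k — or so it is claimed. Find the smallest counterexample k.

Check each integer k ≥ 22 in order until the claim fails.
k = 22: σ(22) = 36; 36 < 44.
k = 23: σ(23) = 24; 24 < 46.
k = 24: σ(24) = 60; 60 ≥ 48.

k = 24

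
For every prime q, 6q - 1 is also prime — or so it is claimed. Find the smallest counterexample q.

A counterexample is any prime q such that 6q - 1 is not prime; we check each in order.
For q = 2, 3, 5, 7 the conclusion holds.
q = 11: 6q - 1 = 65 = 5 × 13, not prime.

q = 11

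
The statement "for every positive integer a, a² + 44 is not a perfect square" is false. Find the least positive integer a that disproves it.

The first 9 eligible values, up to a = 9, all satisfy the conclusion.
a = 10: 10² + 44 = 144 = 12², a perfect square.

a = 10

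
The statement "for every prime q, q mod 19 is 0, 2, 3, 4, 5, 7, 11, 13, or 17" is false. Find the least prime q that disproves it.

q = 29

A counterexample is any prime q such that the claim fails; we check each in order.
For q = 2, 3, 5, 7, 11, 13, 17, 19, 23 the conclusion holds.
q = 29: 29 mod 19 = 10 — not in {0, 2, 3, 4, 5, 7, 11, 13, 17}.
Hence q = 29 is a counterexample.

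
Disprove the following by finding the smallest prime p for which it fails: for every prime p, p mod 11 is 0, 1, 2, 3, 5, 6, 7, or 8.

A counterexample is any prime p such that the claim fails; we check each in order.
For p = 2, 3, 5, 7, 11, 13, 17, 19, 23, 29 the conclusion holds.
p = 31: 31 mod 11 = 9 — not in {0, 1, 2, 3, 5, 6, 7, 8}.

p = 31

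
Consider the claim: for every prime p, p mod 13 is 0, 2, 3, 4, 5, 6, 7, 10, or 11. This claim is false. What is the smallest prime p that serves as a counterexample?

We need the least prime p for which the claim fails.
For p = 2, 3, 5, 7, …, 37, 41, 43 the conclusion holds.
p = 47: 47 mod 13 = 8 — not in {0, 2, 3, 4, 5, 6, 7, 10, 11}.

p = 47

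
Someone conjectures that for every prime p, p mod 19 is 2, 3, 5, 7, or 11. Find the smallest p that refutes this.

p = 13

Check each prime p in order until the claim fails.
For p = 2, 3, 5, 7, 11 the conclusion holds.
p = 13: 13 mod 19 = 13 — not in {2, 3, 5, 7, 11}.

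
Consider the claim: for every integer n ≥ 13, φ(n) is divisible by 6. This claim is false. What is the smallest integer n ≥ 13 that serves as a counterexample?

We need the least integer n ≥ 13 for which φ(n) is not divisible by 6.
n = 13: φ(13) = 12; 12 mod 6 = 0.
n = 14: φ(14) = 6; 6 mod 6 = 0.
n = 15: φ(15) = 8; 8 mod 6 = 2.

n = 15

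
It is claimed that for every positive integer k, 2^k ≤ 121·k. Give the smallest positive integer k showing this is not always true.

Check each positive integer k in order until 2^k > 121·k.
The first 10 eligible values, up to k = 10, all satisfy the conclusion.
k = 11: 2^k = 2048 and 121·k = 1331, so 2048 > 1331.
So k = 11 is the smallest counterexample.

k = 11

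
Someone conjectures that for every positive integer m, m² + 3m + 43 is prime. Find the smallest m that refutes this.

We need the least positive integer m for which m² + 3m + 43 is not prime.
The first 38 eligible values, up to m = 38, all satisfy the conclusion.
m = 39: m² + 3m + 43 = 1681 = 41 × 41, composite.

m = 39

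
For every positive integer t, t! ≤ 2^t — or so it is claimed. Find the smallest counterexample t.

We need the least positive integer t for which t! > 2^t.
t = 1: t! = 1 and 2^t = 2, so 1 ≤ 2.
t = 2: t! = 2 and 2^t = 4, so 2 ≤ 4.
t = 3: t! = 6 and 2^t = 8, so 6 ≤ 8.
t = 4: t! = 24 and 2^t = 16, so 24 > 16.

t = 4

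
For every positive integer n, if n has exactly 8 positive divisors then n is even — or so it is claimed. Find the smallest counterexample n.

The first 12 eligible values, up to n = 104, all satisfy the conclusion.
n = 105: divisors of 105: 1, 3, 5, 7, 15, 21, 35, 105; 105 is odd.

n = 105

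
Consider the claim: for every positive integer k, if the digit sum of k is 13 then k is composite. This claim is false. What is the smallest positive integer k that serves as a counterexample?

k = 67

Check each positive integer k in order until the digit sum of k is 13 but k is prime.
For k = 49, 58 the conclusion holds.
k = 67: digit sum 13; 67 is prime, not composite.
So k = 67 is the smallest counterexample.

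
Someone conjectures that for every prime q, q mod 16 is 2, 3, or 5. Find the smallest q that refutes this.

q = 7

Check each prime q in order until the claim fails.
For q = 2, 3, 5 the conclusion holds.
q = 7: 7 mod 16 = 7 — not in {2, 3, 5}.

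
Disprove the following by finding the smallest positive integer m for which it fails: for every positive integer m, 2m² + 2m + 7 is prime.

m = 6

The first 5 eligible values, up to m = 5, all satisfy the conclusion.
m = 6: 2m² + 2m + 7 = 91 = 7 × 13, composite.
So m = 6 is the smallest counterexample.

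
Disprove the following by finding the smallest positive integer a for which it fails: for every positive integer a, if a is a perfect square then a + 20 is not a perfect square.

For a = 1, 4, 9 the conclusion holds.
a = 16: 16 = 4² and 16 + 20 = 36 = 6².

a = 16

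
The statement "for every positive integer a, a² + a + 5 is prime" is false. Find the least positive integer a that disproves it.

We need the least positive integer a for which a² + a + 5 is not prime.
a = 1: a² + a + 5 = 7, prime.
a = 2: a² + a + 5 = 11, prime.
a = 3: a² + a + 5 = 17, prime.
a = 4: a² + a + 5 = 25 = 5 × 5, composite.
So a = 4 is the smallest counterexample.

a = 4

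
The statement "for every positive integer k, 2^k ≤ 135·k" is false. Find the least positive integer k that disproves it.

k = 11

For k = 1, 2, 3, 4, 5, 6, 7, 8, 9, 10 the conclusion holds.
k = 11: 2^k = 2048 and 135·k = 1485, so 2048 > 1485.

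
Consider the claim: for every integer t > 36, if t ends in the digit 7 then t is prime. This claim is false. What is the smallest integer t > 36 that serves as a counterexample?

t = 57

Check each integer t > 36 in order until t ends in the digit 7 but t is not prime.
t = 37: 37 ends in 7 and is prime.
t = 47: 47 ends in 7 and is prime.
t = 57: 57 ends in 7; 57 = 3 × 19, composite.
Hence t = 57 is a counterexample.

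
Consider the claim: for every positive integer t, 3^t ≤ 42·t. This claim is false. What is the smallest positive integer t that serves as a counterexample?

Check each positive integer t in order until 3^t > 42·t.
t = 1: 3^t = 3 and 42·t = 42, so 3 ≤ 42.
t = 2: 3^t = 9 and 42·t = 84, so 9 ≤ 84.
t = 3: 3^t = 27 and 42·t = 126, so 27 ≤ 126.
t = 4: 3^t = 81 and 42·t = 168, so 81 ≤ 168.
t = 5: 3^t = 243 and 42·t = 210, so 243 > 210.

t = 5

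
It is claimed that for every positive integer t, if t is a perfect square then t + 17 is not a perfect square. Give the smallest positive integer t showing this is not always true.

t = 64

Check each positive integer t in order until t is a perfect square but t + 17 is a perfect square.
The first 7 eligible values, up to t = 49, all satisfy the conclusion.
t = 64: 64 = 8² and 64 + 17 = 81 = 9².
So t = 64 is the smallest counterexample.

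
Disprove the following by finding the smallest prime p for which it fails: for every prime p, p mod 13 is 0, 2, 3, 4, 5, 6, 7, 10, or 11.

p = 47

We need the least prime p for which the claim fails.
The first 14 eligible values, up to p = 43, all satisfy the conclusion.
p = 47: 47 mod 13 = 8 — not in {0, 2, 3, 4, 5, 6, 7, 10, 11}.
Thus p = 47 disproves the claim, and no smaller p works.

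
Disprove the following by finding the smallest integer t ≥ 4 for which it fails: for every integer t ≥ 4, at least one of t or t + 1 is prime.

We need the least integer t ≥ 4 for which t, t + 1 are both composite.
t = 4: 5 is prime.
t = 5: 5 is prime.
t = 6: 7 is prime.
t = 7: 7 is prime.
t = 8: 8 = 2 × 4; 9 = 3 × 3 — both composite.

t = 8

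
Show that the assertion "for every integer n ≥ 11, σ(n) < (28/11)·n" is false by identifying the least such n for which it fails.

The first 37 eligible values, up to n = 47, all satisfy the conclusion.
n = 48: σ(48) = 124; 124 ≥ 1344/11.

n = 48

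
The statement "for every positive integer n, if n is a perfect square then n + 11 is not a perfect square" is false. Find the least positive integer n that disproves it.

n = 25

We need the least positive integer n for which n is a perfect square but n + 11 is a perfect square.
For n = 1, 4, 9, 16 the conclusion holds.
n = 25: 25 = 5² and 25 + 11 = 36 = 6².
Thus n = 25 disproves the claim, and no smaller n works.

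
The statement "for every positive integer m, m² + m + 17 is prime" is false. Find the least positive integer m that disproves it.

m = 16

A counterexample is any positive integer m such that m² + m + 17 is not prime; we check each in order.
For m = 1, 2, 3, 4, …, 13, 14, 15 the conclusion holds.
m = 16: m² + m + 17 = 289 = 17 × 17, composite.
So m = 16 is the smallest counterexample.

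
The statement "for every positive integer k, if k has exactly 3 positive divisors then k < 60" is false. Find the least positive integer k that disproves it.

We need the least positive integer k for which k has exactly 3 positive divisors but the claim fails.
k = 4: τ(4) = 3; 4 < 60.
k = 9: τ(9) = 3; 9 < 60.
k = 25: τ(25) = 3; 25 < 60.
k = 49: τ(49) = 3; 49 < 60.
k = 121: τ(121) = 3; 121 ≥ 60.

k = 121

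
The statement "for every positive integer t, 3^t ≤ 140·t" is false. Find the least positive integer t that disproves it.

t = 1: 3^t = 3 and 140·t = 140, so 3 ≤ 140.
t = 2: 3^t = 9 and 140·t = 280, so 9 ≤ 280.
t = 3: 3^t = 27 and 140·t = 420, so 27 ≤ 420.
t = 4: 3^t = 81 and 140·t = 560, so 81 ≤ 560.
t = 5: 3^t = 243 and 140·t = 700, so 243 ≤ 700.
t = 6: 3^t = 729 and 140·t = 840, so 729 ≤ 840.
t = 7: 3^t = 2187 and 140·t = 980, so 2187 > 980.

t = 7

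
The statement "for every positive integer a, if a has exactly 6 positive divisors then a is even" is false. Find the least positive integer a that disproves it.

Check each positive integer a in order until a has exactly 6 positive divisors but a is odd.
a = 12: divisors of 12: 1, 2, 3, 4, 6, 12; 12 is even.
a = 18: divisors of 18: 1, 2, 3, 6, 9, 18; 18 is even.
a = 20: divisors of 20: 1, 2, 4, 5, 10, 20; 20 is even.
a = 28: divisors of 28: 1, 2, 4, 7, 14, 28; 28 is even.
a = 32: divisors of 32: 1, 2, 4, 8, 16, 32; 32 is even.
a = 44: divisors of 44: 1, 2, 4, 11, 22, 44; 44 is even.
a = 45: divisors of 45: 1, 3, 5, 9, 15, 45; 45 is odd.

a = 45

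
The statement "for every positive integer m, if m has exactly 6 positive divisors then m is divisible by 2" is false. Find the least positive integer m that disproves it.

m = 45

Check each positive integer m in order until m has exactly 6 positive divisors but m is not divisible by 2.
m = 12: τ(12) = 6; 12 mod 2 = 0.
m = 18: τ(18) = 6; 18 mod 2 = 0.
m = 20: τ(20) = 6; 20 mod 2 = 0.
m = 28: τ(28) = 6; 28 mod 2 = 0.
m = 32: τ(32) = 6; 32 mod 2 = 0.
m = 44: τ(44) = 6; 44 mod 2 = 0.
m = 45: τ(45) = 6; 45 mod 2 = 1.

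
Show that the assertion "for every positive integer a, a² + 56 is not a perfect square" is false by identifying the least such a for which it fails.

We need the least positive integer a for which a² + 56 is a perfect square.
a = 1: 1² + 56 = 57, not a perfect square.
a = 2: 2² + 56 = 60, not a perfect square.
a = 3: 3² + 56 = 65, not a perfect square.
a = 4: 4² + 56 = 72, not a perfect square.
a = 5: 5² + 56 = 81 = 9², a perfect square.
Thus a = 5 disproves the claim, and no smaller a works.

a = 5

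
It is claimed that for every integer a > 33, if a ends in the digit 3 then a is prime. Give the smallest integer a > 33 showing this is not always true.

a = 63

Check each integer a > 33 in order until a ends in the digit 3 but a is not prime.
a = 43: 43 ends in 3 and is prime.
a = 53: 53 ends in 3 and is prime.
a = 63: 63 ends in 3; 63 = 3 × 21, composite.
Hence a = 63 is a counterexample.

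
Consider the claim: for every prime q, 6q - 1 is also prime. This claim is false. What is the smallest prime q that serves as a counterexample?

q = 11

Check each prime q in order until 6q - 1 is not prime.
The first 4 eligible values, up to q = 7, all satisfy the conclusion.
q = 11: 6q - 1 = 65 = 5 × 13, not prime.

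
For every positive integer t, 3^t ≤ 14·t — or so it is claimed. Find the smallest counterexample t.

t = 1: 3^t = 3 and 14·t = 14, so 3 ≤ 14.
t = 2: 3^t = 9 and 14·t = 28, so 9 ≤ 28.
t = 3: 3^t = 27 and 14·t = 42, so 27 ≤ 42.
t = 4: 3^t = 81 and 14·t = 56, so 81 > 56.
Thus t = 4 disproves the claim, and no smaller t works.

t = 4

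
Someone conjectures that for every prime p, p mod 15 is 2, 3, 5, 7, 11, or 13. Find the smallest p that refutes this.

p = 19

A counterexample is any prime p such that the claim fails; we check each in order.
The first 7 eligible values, up to p = 17, all satisfy the conclusion.
p = 19: 19 mod 15 = 4 — not in {2, 3, 5, 7, 11, 13}.
Hence p = 19 is a counterexample.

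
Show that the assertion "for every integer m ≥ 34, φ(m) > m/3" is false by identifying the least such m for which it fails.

m = 34: φ(34) = 16 and 34/3 = 34/3, so φ(34) > 34/3.
m = 35: φ(35) = 24 and 35/3 = 35/3, so φ(35) > 35/3.
m = 36: φ(36) = 12 and 36/3 = 12, so φ(36) ≤ 36/3.
So m = 36 is the smallest counterexample.

m = 36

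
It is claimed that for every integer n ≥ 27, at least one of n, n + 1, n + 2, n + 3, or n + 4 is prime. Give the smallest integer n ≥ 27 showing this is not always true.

n = 32

Check each integer n ≥ 27 in order until n, n + 1, n + 2, n + 3, n + 4 are all composite.
n = 27: 29 is prime.
n = 28: 29 is prime.
n = 29: 29 is prime.
n = 30: 31 is prime.
n = 31: 31 is prime.
n = 32: 32 = 2 × 16; 33 = 3 × 11; 34 = 2 × 17; 35 = 5 × 7; 36 = 2 × 18 — all composite.
Hence n = 32 is a counterexample.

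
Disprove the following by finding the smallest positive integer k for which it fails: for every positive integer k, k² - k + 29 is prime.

k = 3

For k = 1, 2 the conclusion holds.
k = 3: k² - k + 29 = 35 = 5 × 7, composite.
Hence k = 3 is a counterexample.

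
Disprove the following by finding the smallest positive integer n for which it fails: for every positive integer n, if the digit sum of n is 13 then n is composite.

Check each positive integer n in order until the digit sum of n is 13 but n is prime.
n = 49: digit sum 13; 49 is composite.
n = 58: digit sum 13; 58 is composite.
n = 67: digit sum 13; 67 is prime, not composite.
Thus n = 67 disproves the claim, and no smaller n works.

n = 67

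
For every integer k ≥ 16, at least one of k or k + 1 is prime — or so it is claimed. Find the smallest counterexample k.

We need the least integer k ≥ 16 for which k, k + 1 are both composite.
k = 16: 17 is prime.
k = 17: 17 is prime.
k = 18: 19 is prime.
k = 19: 19 is prime.
k = 20: 20 = 2 × 10; 21 = 3 × 7 — both composite.
Hence k = 20 is a counterexample.

k = 20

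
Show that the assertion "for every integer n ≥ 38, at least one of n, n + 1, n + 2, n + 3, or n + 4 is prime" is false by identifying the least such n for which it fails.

The first 10 eligible values, up to n = 47, all satisfy the conclusion.
n = 48: 48 = 2 × 24; 49 = 7 × 7; 50 = 2 × 25; 51 = 3 × 17; 52 = 2 × 26 — all composite.

n = 48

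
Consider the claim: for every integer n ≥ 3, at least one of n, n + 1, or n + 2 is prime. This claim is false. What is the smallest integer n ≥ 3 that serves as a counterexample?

We need the least integer n ≥ 3 for which n, n + 1, n + 2 are all composite.
For n = 3, 4, 5, 6, 7 the conclusion holds.
n = 8: 8 = 2 × 4; 9 = 3 × 3; 10 = 2 × 5 — all composite.

n = 8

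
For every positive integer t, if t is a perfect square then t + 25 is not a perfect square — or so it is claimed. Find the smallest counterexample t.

We need the least positive integer t for which t is a perfect square but t + 25 is a perfect square.
For t = 1, 4, 9, 16, …, 81, 100, 121 the conclusion holds.
t = 144: 144 = 12² and 144 + 25 = 169 = 13².

t = 144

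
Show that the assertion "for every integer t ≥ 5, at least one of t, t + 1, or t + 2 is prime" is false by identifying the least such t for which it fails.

t = 8

A counterexample is any integer t ≥ 5 such that t, t + 1, t + 2 are all composite; we check each in order.
For t = 5, 6, 7 the conclusion holds.
t = 8: 8 = 2 × 4; 9 = 3 × 3; 10 = 2 × 5 — all composite.
Hence t = 8 is a counterexample.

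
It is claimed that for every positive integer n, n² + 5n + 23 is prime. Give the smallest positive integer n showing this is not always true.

n = 14

Check each positive integer n in order until n² + 5n + 23 is not prime.
For n = 1, 2, 3, 4, …, 11, 12, 13 the conclusion holds.
n = 14: n² + 5n + 23 = 289 = 17 × 17, composite.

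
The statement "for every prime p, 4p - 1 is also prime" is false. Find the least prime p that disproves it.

p = 7

For p = 2, 3, 5 the conclusion holds.
p = 7: 4p - 1 = 27 = 3 × 9, not prime.
Thus p = 7 disproves the claim, and no smaller p works.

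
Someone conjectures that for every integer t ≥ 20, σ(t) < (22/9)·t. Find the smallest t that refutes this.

A counterexample is any integer t ≥ 20 such that the claim fails; we check each in order.
For t = 20, 21, 22, 23 the conclusion holds.
t = 24: σ(24) = 60; 60 ≥ 176/3.

t = 24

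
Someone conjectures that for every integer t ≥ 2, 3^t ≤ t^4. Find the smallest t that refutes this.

t = 8

Check each integer t ≥ 2 in order until 3^t > t^4.
For t = 2, 3, 4, 5, 6, 7 the conclusion holds.
t = 8: 3^t = 6561 and t^4 = 4096, so 6561 > 4096.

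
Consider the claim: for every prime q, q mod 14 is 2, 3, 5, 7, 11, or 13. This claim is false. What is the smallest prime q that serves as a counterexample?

A counterexample is any prime q such that the claim fails; we check each in order.
q = 2: 2 mod 14 = 2.
q = 3: 3 mod 14 = 3.
q = 5: 5 mod 14 = 5.
q = 7: 7 mod 14 = 7.
q = 11: 11 mod 14 = 11.
q = 13: 13 mod 14 = 13.
q = 17: 17 mod 14 = 3.
q = 19: 19 mod 14 = 5.
q = 23: 23 mod 14 = 9 — not in {2, 3, 5, 7, 11, 13}.
So q = 23 is the smallest counterexample.

q = 23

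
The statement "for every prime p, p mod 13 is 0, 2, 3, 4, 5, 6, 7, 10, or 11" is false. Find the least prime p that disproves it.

p = 47

For p = 2, 3, 5, 7, …, 37, 41, 43 the conclusion holds.
p = 47: 47 mod 13 = 8 — not in {0, 2, 3, 4, 5, 6, 7, 10, 11}.
Hence p = 47 is a counterexample.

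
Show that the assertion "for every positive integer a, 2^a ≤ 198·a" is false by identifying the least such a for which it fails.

a = 12

A counterexample is any positive integer a such that 2^a > 198·a; we check each in order.
The first 11 eligible values, up to a = 11, all satisfy the conclusion.
a = 12: 2^a = 4096 and 198·a = 2376, so 4096 > 2376.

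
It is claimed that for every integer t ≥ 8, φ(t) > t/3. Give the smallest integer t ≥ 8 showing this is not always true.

Check each integer t ≥ 8 in order until the claim fails.
For t = 8, 9, 10, 11 the conclusion holds.
t = 12: φ(12) = 4 and 12/3 = 4, so φ(12) ≤ 12/3.

t = 12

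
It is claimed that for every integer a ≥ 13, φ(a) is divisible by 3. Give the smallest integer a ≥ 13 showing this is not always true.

A counterexample is any integer a ≥ 13 such that φ(a) is not divisible by 3; we check each in order.
For a = 13, 14 the conclusion holds.
a = 15: φ(15) = 8; 8 mod 3 = 2.

a = 15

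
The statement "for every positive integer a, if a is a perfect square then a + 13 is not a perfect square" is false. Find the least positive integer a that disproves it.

a = 36

The first 5 eligible values, up to a = 25, all satisfy the conclusion.
a = 36: 36 = 6² and 36 + 13 = 49 = 7².
Hence a = 36 is a counterexample.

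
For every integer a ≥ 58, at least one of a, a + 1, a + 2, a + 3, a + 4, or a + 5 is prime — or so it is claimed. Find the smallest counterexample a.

a = 90

A counterexample is any integer a ≥ 58 such that a, a + 1, a + 2, a + 3, a + 4, a + 5 are all composite; we check each in order.
For a = 58, 59, 60, 61, …, 87, 88, 89 the conclusion holds.
a = 90: 90 = 2 × 45; 91 = 7 × 13; 92 = 2 × 46; 93 = 3 × 31; 94 = 2 × 47; 95 = 5 × 19 — all composite.
So a = 90 is the smallest counterexample.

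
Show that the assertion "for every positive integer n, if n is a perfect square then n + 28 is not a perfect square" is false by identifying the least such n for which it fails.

n = 36

We need the least positive integer n for which n is a perfect square but n + 28 is a perfect square.
The first 5 eligible values, up to n = 25, all satisfy the conclusion.
n = 36: 36 = 6² and 36 + 28 = 64 = 8².
Hence n = 36 is a counterexample.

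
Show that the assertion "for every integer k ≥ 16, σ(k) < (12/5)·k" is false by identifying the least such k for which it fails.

k = 24

We need the least integer k ≥ 16 for which the claim fails.
The first 8 eligible values, up to k = 23, all satisfy the conclusion.
k = 24: σ(24) = 60; 60 ≥ 288/5.
So k = 24 is the smallest counterexample.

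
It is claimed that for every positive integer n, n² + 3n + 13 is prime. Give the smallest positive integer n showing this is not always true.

A counterexample is any positive integer n such that n² + 3n + 13 is not prime; we check each in order.
The first 8 eligible values, up to n = 8, all satisfy the conclusion.
n = 9: n² + 3n + 13 = 121 = 11 × 11, composite.

n = 9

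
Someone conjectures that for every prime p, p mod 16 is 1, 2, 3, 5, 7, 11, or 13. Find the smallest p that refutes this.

A counterexample is any prime p such that the claim fails; we check each in order.
For p = 2, 3, 5, 7, 11, 13, 17, 19, 23, 29 the conclusion holds.
p = 31: 31 mod 16 = 15 — not in {1, 2, 3, 5, 7, 11, 13}.

p = 31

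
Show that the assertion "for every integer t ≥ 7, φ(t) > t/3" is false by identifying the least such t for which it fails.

Check each integer t ≥ 7 in order until the claim fails.
t = 7: φ(7) = 6 and 7/3 = 7/3, so φ(7) > 7/3.
t = 8: φ(8) = 4 and 8/3 = 8/3, so φ(8) > 8/3.
t = 9: φ(9) = 6 and 9/3 = 3, so φ(9) > 9/3.
t = 10: φ(10) = 4 and 10/3 = 10/3, so φ(10) > 10/3.
t = 11: φ(11) = 10 and 11/3 = 11/3, so φ(11) > 11/3.
t = 12: φ(12) = 4 and 12/3 = 4, so φ(12) ≤ 12/3.

t = 12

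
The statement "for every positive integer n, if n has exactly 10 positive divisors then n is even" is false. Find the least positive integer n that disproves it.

n = 405

For n = 48, 80, 112, 162, 176, 208, 272, 304, 368 the conclusion holds.
n = 405: divisors of 405: 10 divisors; 405 is odd.
Thus n = 405 disproves the claim, and no smaller n works.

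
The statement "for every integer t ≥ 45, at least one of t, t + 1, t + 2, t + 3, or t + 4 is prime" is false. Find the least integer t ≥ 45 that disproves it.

t = 48

A counterexample is any integer t ≥ 45 such that t, t + 1, t + 2, t + 3, t + 4 are all composite; we check each in order.
t = 45: 47 is prime.
t = 46: 47 is prime.
t = 47: 47 is prime.
t = 48: 48 = 2 × 24; 49 = 7 × 7; 50 = 2 × 25; 51 = 3 × 17; 52 = 2 × 26 — all composite.
Hence t = 48 is a counterexample.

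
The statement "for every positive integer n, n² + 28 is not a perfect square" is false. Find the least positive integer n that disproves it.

n = 6

For n = 1, 2, 3, 4, 5 the conclusion holds.
n = 6: 6² + 28 = 64 = 8², a perfect square.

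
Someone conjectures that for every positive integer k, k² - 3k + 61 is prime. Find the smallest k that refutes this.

A counterexample is any positive integer k such that k² - 3k + 61 is not prime; we check each in order.
k = 1: k² - 3k + 61 = 59, prime.
k = 2: k² - 3k + 61 = 59, prime.
k = 3: k² - 3k + 61 = 61, prime.
k = 4: k² - 3k + 61 = 65 = 5 × 13, composite.

k = 4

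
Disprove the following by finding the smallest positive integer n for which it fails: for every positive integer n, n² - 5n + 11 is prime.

A counterexample is any positive integer n such that n² - 5n + 11 is not prime; we check each in order.
The first 6 eligible values, up to n = 6, all satisfy the conclusion.
n = 7: n² - 5n + 11 = 25 = 5 × 5, composite.

n = 7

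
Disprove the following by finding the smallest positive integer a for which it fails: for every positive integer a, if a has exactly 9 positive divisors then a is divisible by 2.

Check each positive integer a in order until a has exactly 9 positive divisors but a is not divisible by 2.
For a = 36, 100, 196 the conclusion holds.
a = 225: τ(225) = 9; 225 mod 2 = 1.
Thus a = 225 disproves the claim, and no smaller a works.

a = 225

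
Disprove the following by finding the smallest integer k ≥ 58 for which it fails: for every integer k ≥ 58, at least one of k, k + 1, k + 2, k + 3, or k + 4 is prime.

k = 62

A counterexample is any integer k ≥ 58 such that k, k + 1, k + 2, k + 3, k + 4 are all composite; we check each in order.
For k = 58, 59, 60, 61 the conclusion holds.
k = 62: 62 = 2 × 31; 63 = 3 × 21; 64 = 2 × 32; 65 = 5 × 13; 66 = 2 × 33 — all composite.
Hence k = 62 is a counterexample.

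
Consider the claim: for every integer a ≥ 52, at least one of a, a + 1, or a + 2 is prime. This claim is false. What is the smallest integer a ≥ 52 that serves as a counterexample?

For a = 52, 53 the conclusion holds.
a = 54: 54 = 2 × 27; 55 = 5 × 11; 56 = 2 × 28 — all composite.

a = 54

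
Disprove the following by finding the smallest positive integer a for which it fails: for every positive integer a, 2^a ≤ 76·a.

For a = 1, 2, 3, 4, 5, 6, 7, 8, 9 the conclusion holds.
a = 10: 2^a = 1024 and 76·a = 760, so 1024 > 760.
Hence a = 10 is a counterexample.

a = 10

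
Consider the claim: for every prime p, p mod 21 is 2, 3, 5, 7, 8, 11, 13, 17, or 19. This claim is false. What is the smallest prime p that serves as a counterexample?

p = 31

We need the least prime p for which the claim fails.
For p = 2, 3, 5, 7, 11, 13, 17, 19, 23, 29 the conclusion holds.
p = 31: 31 mod 21 = 10 — not in {2, 3, 5, 7, 8, 11, 13, 17, 19}.
So p = 31 is the smallest counterexample.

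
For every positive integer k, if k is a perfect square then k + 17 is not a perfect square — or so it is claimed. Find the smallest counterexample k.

k = 64

A counterexample is any positive integer k such that k is a perfect square but k + 17 is a perfect square; we check each in order.
k = 1: 1 + 17 = 18, not a perfect square.
k = 4: 4 + 17 = 21, not a perfect square.
k = 9: 9 + 17 = 26, not a perfect square.
k = 16: 16 + 17 = 33, not a perfect square.
k = 25: 25 + 17 = 42, not a perfect square.
k = 36: 36 + 17 = 53, not a perfect square.
k = 49: 49 + 17 = 66, not a perfect square.
k = 64: 64 = 8² and 64 + 17 = 81 = 9².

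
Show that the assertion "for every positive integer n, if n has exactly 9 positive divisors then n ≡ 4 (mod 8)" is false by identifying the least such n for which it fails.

n = 225

Check each positive integer n in order until n has exactly 9 positive divisors but the claim fails.
For n = 36, 100, 196 the conclusion holds.
n = 225: τ(225) = 9; 225 ≡ 1 (mod 8).
So n = 225 is the smallest counterexample.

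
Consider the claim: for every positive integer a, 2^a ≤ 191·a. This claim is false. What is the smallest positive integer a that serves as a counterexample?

Check each positive integer a in order until 2^a > 191·a.
For a = 1, 2, 3, 4, …, 9, 10, 11 the conclusion holds.
a = 12: 2^a = 4096 and 191·a = 2292, so 4096 > 2292.
So a = 12 is the smallest counterexample.

a = 12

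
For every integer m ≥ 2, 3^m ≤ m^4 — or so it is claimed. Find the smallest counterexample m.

m = 8

Check each integer m ≥ 2 in order until 3^m > m^4.
The first 6 eligible values, up to m = 7, all satisfy the conclusion.
m = 8: 3^m = 6561 and m^4 = 4096, so 6561 > 4096.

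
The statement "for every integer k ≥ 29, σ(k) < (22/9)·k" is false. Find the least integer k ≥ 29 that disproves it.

We need the least integer k ≥ 29 for which the claim fails.
k = 29: σ(29) = 30; 30 < 638/9.
k = 30: σ(30) = 72; 72 < 220/3.
k = 31: σ(31) = 32; 32 < 682/9.
k = 32: σ(32) = 63; 63 < 704/9.
k = 33: σ(33) = 48; 48 < 242/3.
k = 34: σ(34) = 54; 54 < 748/9.
k = 35: σ(35) = 48; 48 < 770/9.
k = 36: σ(36) = 91; 91 ≥ 88.

k = 36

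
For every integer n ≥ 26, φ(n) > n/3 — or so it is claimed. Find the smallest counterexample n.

n = 26: φ(26) = 12 and 26/3 = 26/3, so φ(26) > 26/3.
n = 27: φ(27) = 18 and 27/3 = 9, so φ(27) > 27/3.
n = 28: φ(28) = 12 and 28/3 = 28/3, so φ(28) > 28/3.
n = 29: φ(29) = 28 and 29/3 = 29/3, so φ(29) > 29/3.
n = 30: φ(30) = 8 and 30/3 = 10, so φ(30) ≤ 30/3.

n = 30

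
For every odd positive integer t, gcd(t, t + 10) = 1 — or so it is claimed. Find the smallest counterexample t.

t = 5

A counterexample is any odd positive integer t such that gcd(t, t + 10) > 1; we check each in order.
For t = 1, 3 the conclusion holds.
t = 5: gcd(5, 15) = 5.
So t = 5 is the smallest counterexample.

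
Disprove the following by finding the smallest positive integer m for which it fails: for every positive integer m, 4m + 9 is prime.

m = 3

For m = 1, 2 the conclusion holds.
m = 3: 4m + 9 = 21 = 3 × 7, composite.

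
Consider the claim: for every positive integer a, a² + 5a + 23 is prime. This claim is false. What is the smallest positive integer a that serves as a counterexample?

We need the least positive integer a for which a² + 5a + 23 is not prime.
The first 13 eligible values, up to a = 13, all satisfy the conclusion.
a = 14: a² + 5a + 23 = 289 = 17 × 17, composite.
Thus a = 14 disproves the claim, and no smaller a works.

a = 14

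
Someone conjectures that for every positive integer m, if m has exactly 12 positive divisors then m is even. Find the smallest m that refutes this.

m = 315

For m = 60, 72, 84, 90, …, 294, 306, 308 the conclusion holds.
m = 315: divisors of 315: 12 divisors; 315 is odd.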